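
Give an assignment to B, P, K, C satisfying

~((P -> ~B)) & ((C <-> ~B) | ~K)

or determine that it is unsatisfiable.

B=T, P=T, K=F, C=F

  ~((P -> ~B)) = True
    P -> ~B = False
      ~B = False
  (C <-> ~B) | ~K = True
    C <-> ~B = True
      ~B = False
    ~K = True
Both conjuncts True, so the formula holds.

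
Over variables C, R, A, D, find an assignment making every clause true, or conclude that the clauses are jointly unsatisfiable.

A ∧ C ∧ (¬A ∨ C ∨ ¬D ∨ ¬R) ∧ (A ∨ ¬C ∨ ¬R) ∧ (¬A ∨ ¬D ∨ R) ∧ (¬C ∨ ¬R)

C = True; R = False; A = True; D = False

Unit clause (A) forces A = True.
Unit clause (C) forces C = True.
In (¬C ∨ ¬R) only ¬R is left, so R = False.
In (¬A ∨ ¬D ∨ R) only ¬D is left, so D = False.
Check each clause:
  (A): A holds.
  (C): C holds.
  (¬A ∨ C ∨ ¬D ∨ ¬R): C holds.
  (A ∨ ¬C ∨ ¬R): A holds.
  (¬A ∨ ¬D ∨ R): ¬D holds.
  (¬C ∨ ¬R): ¬R holds.
All clauses satisfied.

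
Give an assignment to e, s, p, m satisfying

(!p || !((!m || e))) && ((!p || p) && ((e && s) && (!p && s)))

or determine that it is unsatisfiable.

e = True, s = True, p = False, m = True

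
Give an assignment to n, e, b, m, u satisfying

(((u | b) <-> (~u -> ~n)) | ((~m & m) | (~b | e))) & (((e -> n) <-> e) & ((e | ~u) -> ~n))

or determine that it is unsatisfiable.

Unsatisfiable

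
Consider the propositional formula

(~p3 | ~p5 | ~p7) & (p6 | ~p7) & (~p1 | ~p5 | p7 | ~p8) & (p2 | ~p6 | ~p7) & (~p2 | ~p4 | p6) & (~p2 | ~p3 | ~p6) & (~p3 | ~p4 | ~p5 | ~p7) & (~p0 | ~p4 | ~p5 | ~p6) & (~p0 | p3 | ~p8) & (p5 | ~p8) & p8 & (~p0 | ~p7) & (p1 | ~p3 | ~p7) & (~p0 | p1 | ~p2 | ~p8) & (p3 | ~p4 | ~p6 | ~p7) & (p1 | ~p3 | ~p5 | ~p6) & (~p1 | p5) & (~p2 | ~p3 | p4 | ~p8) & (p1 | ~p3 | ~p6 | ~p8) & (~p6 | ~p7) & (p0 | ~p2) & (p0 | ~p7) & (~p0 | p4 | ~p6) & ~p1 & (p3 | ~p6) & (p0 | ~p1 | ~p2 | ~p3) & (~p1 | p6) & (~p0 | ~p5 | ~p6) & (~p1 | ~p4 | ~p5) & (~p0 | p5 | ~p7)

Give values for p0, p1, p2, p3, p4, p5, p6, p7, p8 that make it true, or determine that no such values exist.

Unit clause (p8) forces p8 = True.
Unit clause (~p1) forces p1 = False.
In (p5 | ~p8) only p5 is left, so p5 = True.
Set p0 = False.
  then (p0 | ~p2) forces p2 = False.
  then (p0 | ~p7) forces p7 = False.
Set p3 = True.
  then (p1 | ~p3 | ~p5 | ~p6) forces p6 = False.
Set p4 = True.
All clauses satisfied.

p0: False; p1: False; p2: False; p3: True; p4: True; p5: True; p6: False; p7: False; p8: True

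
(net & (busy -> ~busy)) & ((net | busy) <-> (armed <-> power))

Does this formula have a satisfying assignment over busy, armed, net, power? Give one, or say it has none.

busy: False, armed: True, net: True, power: True

  net & (busy -> ~busy) = True
    busy -> ~busy = True
      ~busy = True
  (net | busy) <-> (armed <-> power) = True
    net | busy = True
    armed <-> power = True
Both conjuncts True, so the formula holds.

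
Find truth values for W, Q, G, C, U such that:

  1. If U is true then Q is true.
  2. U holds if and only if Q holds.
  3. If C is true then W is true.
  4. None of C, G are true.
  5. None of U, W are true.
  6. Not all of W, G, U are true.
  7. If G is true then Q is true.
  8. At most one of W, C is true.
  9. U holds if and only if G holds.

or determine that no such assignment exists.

W = False; Q = False; G = False; C = False; U = False

  (1) U=F ⇒ Q: vacuous ✓
  (2) U=F, Q=F — same ✓
  (3) C=F ⇒ W: vacuous ✓
  (4) {C, G}: 0 true — none ✓
  (5) {U, W}: 0 true — none ✓
  (6) {W, G, U}: 0/3 true — not all ✓
  (7) G=F ⇒ Q: vacuous ✓
  (8) {W, C}: 0 true — at most one ✓
  (9) U=F, G=F — same ✓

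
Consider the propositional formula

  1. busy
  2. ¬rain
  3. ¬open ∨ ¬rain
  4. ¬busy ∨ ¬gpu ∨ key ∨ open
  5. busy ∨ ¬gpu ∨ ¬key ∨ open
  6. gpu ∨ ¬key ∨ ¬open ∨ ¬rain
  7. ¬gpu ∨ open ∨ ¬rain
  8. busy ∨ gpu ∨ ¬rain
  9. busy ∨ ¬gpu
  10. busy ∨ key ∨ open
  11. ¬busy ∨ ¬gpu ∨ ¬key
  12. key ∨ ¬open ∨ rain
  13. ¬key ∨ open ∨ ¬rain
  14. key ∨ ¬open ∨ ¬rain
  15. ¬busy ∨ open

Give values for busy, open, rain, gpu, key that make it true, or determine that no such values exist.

busy = True, open = True, rain = False, gpu = False, key = True

Unit clause (busy) forces busy = True.
Unit clause (¬rain) forces rain = False.
In (¬busy ∨ open) only open is left, so open = True.
In (key ∨ ¬open ∨ rain) only key is left, so key = True.
In (¬busy ∨ ¬gpu ∨ ¬key) only ¬gpu is left, so gpu = False.
All clauses satisfied.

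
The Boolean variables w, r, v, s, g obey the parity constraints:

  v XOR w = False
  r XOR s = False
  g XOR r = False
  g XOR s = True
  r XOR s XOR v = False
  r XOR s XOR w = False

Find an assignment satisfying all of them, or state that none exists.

Unsatisfiable — no assignment works.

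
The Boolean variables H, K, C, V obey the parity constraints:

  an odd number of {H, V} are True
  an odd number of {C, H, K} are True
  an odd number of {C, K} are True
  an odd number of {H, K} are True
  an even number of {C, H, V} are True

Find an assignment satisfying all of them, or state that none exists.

Unsatisfiable

Adding constraints 1, 2, 4, 5 mod 2: every variable appears an even number of times on the left, so the left side is 0.
But the right sides sum to 1 (mod 2). 0 ≠ 1 — the system is inconsistent.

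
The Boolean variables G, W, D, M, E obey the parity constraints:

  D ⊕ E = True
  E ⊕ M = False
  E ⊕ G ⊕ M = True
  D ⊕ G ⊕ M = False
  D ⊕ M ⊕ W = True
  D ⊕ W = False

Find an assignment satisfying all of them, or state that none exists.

G=T, W=F, D=F, M=T, E=T

D ⊕ E = F ⊕ T = True ✓
E ⊕ M = T ⊕ T = False ✓
E ⊕ G ⊕ M = T ⊕ T ⊕ T = True ✓
D ⊕ G ⊕ M = F ⊕ T ⊕ T = False ✓
D ⊕ M ⊕ W = F ⊕ T ⊕ F = True ✓
D ⊕ W = F ⊕ F = False ✓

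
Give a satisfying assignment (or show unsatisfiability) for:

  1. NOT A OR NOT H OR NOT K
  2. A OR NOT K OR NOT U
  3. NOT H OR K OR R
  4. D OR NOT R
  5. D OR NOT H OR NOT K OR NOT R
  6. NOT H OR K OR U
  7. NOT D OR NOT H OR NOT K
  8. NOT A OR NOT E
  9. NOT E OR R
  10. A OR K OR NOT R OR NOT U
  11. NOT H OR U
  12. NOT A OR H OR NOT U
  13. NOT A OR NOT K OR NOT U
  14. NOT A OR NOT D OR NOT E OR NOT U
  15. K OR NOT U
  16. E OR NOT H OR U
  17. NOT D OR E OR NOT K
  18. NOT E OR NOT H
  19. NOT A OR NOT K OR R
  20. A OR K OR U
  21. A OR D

Set A = True.
  then (NOT A OR NOT E) forces E = False.
Try U = True:
  (NOT A OR H OR NOT U) forces H = True.
  (NOT A OR NOT H OR NOT K) forces K = False.
  clause (K OR NOT U) is falsified — backtrack.
So U = False.
  then (NOT H OR U) forces H = False.
Set K = False.
Set D = True.
Set R = True.
All clauses satisfied.

A = True, U = False, K = False, H = False, D = True, E = False, R = True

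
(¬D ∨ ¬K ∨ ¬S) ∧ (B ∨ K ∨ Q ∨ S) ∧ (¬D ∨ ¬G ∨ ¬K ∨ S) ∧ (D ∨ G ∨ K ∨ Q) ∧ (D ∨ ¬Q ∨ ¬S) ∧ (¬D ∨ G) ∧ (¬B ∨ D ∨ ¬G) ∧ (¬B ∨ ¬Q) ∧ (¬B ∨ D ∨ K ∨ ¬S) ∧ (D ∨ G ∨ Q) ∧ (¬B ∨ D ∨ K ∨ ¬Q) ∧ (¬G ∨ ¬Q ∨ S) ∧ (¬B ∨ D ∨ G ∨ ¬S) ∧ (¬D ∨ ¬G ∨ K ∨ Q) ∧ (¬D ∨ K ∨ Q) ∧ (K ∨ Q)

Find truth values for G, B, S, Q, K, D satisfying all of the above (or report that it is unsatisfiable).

Set G = False.
  then (¬D ∨ G) forces D = False.
  then (D ∨ G ∨ Q) forces Q = True.
  then (D ∨ ¬Q ∨ ¬S) forces S = False.
  then (¬B ∨ ¬Q) forces B = False.
Set K = False.
All clauses satisfied.

G=F; B=F; S=F; Q=T; K=F; D=F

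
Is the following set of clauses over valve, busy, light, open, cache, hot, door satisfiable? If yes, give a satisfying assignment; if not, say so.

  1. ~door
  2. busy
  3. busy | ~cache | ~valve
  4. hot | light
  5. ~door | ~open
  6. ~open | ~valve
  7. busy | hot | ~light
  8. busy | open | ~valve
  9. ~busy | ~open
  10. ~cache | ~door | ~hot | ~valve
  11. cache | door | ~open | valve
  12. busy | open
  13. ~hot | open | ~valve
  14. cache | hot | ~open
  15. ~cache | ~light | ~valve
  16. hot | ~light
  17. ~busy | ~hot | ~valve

Unit clause (~door) forces door = False.
Unit clause (busy) forces busy = True.
In (~busy | ~open) only ~open is left, so open = False.
Try valve = True:
  (~hot | open | ~valve) forces hot = False.
  (hot | light) forces light = True.
  clause (hot | ~light) is falsified — backtrack.
So valve = False.
Set light = True.
  then (hot | ~light) forces hot = True.
Set cache = True.
All clauses satisfied.

valve = False; busy = True; light = True; open = False; cache = True; hot = True; door = False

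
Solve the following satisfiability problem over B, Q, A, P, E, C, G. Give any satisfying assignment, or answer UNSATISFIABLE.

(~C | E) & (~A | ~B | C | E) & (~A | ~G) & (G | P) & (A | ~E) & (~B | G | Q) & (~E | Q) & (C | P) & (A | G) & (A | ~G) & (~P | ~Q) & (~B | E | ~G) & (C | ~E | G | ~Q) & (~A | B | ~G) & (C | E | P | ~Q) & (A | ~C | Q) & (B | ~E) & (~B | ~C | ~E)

Set B = False.
  then (B | ~E) forces E = False.
  then (~C | E) forces C = False.
  then (C | P) forces P = True.
  then (~P | ~Q) forces Q = False.
Try A = False:
  (A | G) forces G = True.
  clause (A | ~G) is falsified — backtrack.
So A = True.
  then (~A | ~G) forces G = False.
All clauses satisfied.

B = False, Q = False, A = True, P = True, E = False, C = False, G = False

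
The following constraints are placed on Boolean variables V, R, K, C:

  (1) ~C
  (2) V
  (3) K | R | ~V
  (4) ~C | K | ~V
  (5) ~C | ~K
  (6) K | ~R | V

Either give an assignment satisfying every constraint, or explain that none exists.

Unit clause (~C) forces C = False.
Unit clause (V) forces V = True.
Set R = True.
Set K = True.
Check each clause:
  (~C): ~C holds.
  (V): V holds.
  (K | R | ~V): K holds.
  (~C | K | ~V): ~C holds.
  (~C | ~K): ~C holds.
  (K | ~R | V): K holds.
All clauses satisfied.

V=T; R=T; K=T; C=F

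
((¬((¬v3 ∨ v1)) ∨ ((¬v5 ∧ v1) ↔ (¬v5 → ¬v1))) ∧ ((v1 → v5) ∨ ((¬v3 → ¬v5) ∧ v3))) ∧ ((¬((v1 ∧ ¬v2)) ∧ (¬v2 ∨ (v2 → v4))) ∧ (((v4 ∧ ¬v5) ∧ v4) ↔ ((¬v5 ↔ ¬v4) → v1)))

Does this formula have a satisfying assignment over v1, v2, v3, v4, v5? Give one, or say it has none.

v1 = False, v2 = False, v3 = True, v4 = True, v5 = True

  (¬((¬v3 ∨ v1)) ∨ ((¬v5 ∧ v1) ↔ (¬v5 → ¬v1))) ∧ ((v1 → v5) ∨ ((¬v3 → ¬v5) ∧ v3)) = True
    ¬((¬v3 ∨ v1)) ∨ ((¬v5 ∧ v1) ↔ (¬v5 → ¬v1)) = True
      ¬((¬v3 ∨ v1)) = True
        ¬v3 ∨ v1 = False
          ¬v3 = False
      (¬v5 ∧ v1) ↔ (¬v5 → ¬v1) = False
        ¬v5 ∧ v1 = False
          ¬v5 = False
        ¬v5 → ¬v1 = True
          ¬v5 = False
          ¬v1 = True
    (v1 → v5) ∨ ((¬v3 → ¬v5) ∧ v3) = True
      v1 → v5 = True
      (¬v3 → ¬v5) ∧ v3 = True
        ¬v3 → ¬v5 = True
          ¬v3 = False
          ¬v5 = False
  (¬((v1 ∧ ¬v2)) ∧ (¬v2 ∨ (v2 → v4))) ∧ (((v4 ∧ ¬v5) ∧ v4) ↔ ((¬v5 ↔ ¬v4) → v1)) = True
    ¬((v1 ∧ ¬v2)) ∧ (¬v2 ∨ (v2 → v4)) = True
      ¬((v1 ∧ ¬v2)) = True
        v1 ∧ ¬v2 = False
          ¬v2 = True
      ¬v2 ∨ (v2 → v4) = True
        ¬v2 = True
        v2 → v4 = True
    ((v4 ∧ ¬v5) ∧ v4) ↔ ((¬v5 ↔ ¬v4) → v1) = True
      (v4 ∧ ¬v5) ∧ v4 = False
        v4 ∧ ¬v5 = False
          ¬v5 = False
      (¬v5 ↔ ¬v4) → v1 = False
        ¬v5 ↔ ¬v4 = True
          ¬v5 = False
          ¬v4 = False
Both conjuncts True, so the formula holds.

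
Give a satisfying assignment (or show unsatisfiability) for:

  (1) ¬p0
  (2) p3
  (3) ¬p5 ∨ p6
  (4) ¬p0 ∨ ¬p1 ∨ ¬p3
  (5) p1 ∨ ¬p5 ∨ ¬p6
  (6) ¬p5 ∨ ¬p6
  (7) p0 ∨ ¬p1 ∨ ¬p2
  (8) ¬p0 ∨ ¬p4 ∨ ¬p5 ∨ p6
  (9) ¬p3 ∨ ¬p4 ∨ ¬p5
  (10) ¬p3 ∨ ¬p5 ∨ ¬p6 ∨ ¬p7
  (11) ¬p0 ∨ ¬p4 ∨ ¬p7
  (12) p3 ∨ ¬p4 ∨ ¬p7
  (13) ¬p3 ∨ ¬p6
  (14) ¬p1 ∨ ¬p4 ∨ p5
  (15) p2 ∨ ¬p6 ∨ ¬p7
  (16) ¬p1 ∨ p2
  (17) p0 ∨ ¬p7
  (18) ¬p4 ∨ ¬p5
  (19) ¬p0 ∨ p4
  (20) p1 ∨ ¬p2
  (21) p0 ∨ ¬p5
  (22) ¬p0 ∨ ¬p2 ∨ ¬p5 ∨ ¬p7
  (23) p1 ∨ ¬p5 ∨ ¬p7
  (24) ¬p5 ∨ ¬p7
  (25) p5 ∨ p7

No satisfying assignment exists.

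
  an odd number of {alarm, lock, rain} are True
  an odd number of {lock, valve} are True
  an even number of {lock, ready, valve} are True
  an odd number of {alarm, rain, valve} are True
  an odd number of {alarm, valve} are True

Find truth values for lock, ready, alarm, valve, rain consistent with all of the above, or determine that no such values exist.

Adding constraints 1, 2, 4 mod 2: every variable appears an even number of times on the left, so the left side is 0.
But the right sides sum to 1 (mod 2). 0 ≠ 1 — the system is inconsistent.

UNSATISFIABLE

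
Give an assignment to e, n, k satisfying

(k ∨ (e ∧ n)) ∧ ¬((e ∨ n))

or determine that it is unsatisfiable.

e: False; n: False; k: True

  k ∨ (e ∧ n) = True
    e ∧ n = False
  ¬((e ∨ n)) = True
    e ∨ n = False
Both conjuncts True, so the formula holds.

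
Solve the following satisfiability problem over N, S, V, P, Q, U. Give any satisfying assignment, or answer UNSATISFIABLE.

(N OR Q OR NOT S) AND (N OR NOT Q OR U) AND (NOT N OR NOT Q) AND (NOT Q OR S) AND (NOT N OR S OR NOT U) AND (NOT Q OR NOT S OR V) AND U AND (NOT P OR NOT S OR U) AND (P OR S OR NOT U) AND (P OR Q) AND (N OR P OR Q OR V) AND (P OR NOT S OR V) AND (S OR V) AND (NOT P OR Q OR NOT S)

Unit clause (U) forces U = True.
Try N = True:
  (NOT N OR NOT Q) forces Q = False.
  (NOT N OR S OR NOT U) forces S = True.
  (P OR Q) forces P = True.
  clause (NOT P OR Q OR NOT S) is falsified — backtrack.
So N = False.
Set S = True.
  then (N OR Q OR NOT S) forces Q = True.
  then (NOT Q OR NOT S OR V) forces V = True.
Set P = False.
All clauses satisfied.

N = False, S = True, V = True, P = False, Q = True, U = True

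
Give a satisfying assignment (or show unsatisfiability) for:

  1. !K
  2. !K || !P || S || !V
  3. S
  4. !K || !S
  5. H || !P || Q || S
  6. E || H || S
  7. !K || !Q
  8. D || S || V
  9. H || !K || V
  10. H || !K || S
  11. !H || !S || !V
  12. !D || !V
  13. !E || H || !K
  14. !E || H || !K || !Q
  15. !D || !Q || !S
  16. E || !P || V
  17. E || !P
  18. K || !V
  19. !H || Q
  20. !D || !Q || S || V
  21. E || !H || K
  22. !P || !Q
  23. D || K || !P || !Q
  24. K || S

Unit clause (!K) forces K = False.
Unit clause (S) forces S = True.
In (K || !V) only !V is left, so V = False.
Set E = True.
Set D = True.
  then (!D || !Q || !S) forces Q = False.
  then (!H || Q) forces H = False.
Set P = False.
All clauses satisfied.

K: False; E: True; S: True; D: True; V: False; H: False; Q: False; P: False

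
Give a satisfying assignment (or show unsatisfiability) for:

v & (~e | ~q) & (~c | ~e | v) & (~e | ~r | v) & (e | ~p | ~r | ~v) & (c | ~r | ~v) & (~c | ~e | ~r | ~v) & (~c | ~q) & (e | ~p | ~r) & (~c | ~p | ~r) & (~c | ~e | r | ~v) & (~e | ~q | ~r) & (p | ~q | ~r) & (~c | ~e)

Unit clause (v) forces v = True.
Set e = True.
  then (~e | ~q) forces q = False.
  then (~c | ~e) forces c = False.
  then (c | ~r | ~v) forces r = False.
Set p = False.
All clauses satisfied.

e = True; c = False; r = False; p = False; q = False; v = True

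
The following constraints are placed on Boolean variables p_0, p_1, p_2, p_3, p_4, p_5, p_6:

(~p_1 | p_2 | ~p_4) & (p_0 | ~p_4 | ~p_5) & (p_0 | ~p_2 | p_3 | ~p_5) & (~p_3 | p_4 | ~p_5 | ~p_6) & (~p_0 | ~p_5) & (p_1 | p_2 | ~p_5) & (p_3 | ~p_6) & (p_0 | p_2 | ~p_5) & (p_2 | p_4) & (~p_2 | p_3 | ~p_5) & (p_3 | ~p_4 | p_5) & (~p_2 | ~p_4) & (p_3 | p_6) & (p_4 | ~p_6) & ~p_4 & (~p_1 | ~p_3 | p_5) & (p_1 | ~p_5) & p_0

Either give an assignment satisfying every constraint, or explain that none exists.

Unit clause (~p_4) forces p_4 = False.
Unit clause (p_0) forces p_0 = True.
In (~p_0 | ~p_5) only ~p_5 is left, so p_5 = False.
In (p_2 | p_4) only p_2 is left, so p_2 = True.
In (p_4 | ~p_6) only ~p_6 is left, so p_6 = False.
In (p_3 | p_6) only p_3 is left, so p_3 = True.
In (~p_1 | ~p_3 | p_5) only ~p_1 is left, so p_1 = False.
All clauses satisfied.

p_0 = True, p_1 = False, p_2 = True, p_3 = True, p_4 = False, p_5 = False, p_6 = False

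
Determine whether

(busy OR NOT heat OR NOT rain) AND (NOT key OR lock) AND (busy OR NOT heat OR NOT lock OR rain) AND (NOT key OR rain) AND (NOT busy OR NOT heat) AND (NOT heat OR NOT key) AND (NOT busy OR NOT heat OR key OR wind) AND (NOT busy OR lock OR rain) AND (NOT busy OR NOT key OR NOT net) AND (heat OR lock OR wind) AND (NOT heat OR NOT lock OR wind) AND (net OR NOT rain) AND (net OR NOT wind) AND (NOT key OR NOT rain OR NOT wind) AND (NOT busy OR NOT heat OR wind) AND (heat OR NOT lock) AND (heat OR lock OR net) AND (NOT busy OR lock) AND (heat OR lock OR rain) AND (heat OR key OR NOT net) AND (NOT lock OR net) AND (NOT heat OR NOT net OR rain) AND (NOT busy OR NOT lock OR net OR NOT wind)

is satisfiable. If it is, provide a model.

rain: False, net: False, lock: False, wind: False, heat: True, key: False, busy: False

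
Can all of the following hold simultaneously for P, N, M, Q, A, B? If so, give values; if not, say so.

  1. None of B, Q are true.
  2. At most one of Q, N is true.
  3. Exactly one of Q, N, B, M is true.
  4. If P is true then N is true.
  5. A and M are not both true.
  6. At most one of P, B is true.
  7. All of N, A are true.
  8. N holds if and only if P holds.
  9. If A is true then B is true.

Case A = True:
  (1) forces B = False.
  Constraint (9) is violated (A=T, B=F) — contradiction.
Case A = False:
  Constraint (7) is violated (A=F) — contradiction.
Both cases fail — unsatisfiable.

No satisfying assignment exists.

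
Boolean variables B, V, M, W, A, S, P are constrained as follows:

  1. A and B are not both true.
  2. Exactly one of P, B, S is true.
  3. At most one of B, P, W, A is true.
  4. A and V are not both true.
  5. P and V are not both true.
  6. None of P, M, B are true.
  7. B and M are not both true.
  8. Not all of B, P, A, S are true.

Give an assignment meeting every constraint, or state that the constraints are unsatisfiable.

B = False, V = False, M = False, W = False, A = True, S = True, P = False

  (1) A=T, B=F — not both ✓
  (2) {P, B, S}: 1 true — exactly one ✓
  (3) {B, P, W, A}: 1 true — at most one ✓
  (4) A=T, V=F — not both ✓
  (5) P=F, V=F — not both ✓
  (6) {P, M, B}: 0 true — none ✓
  (7) B=F, M=F — not both ✓
  (8) {B, P, A, S}: 2/4 true — not all ✓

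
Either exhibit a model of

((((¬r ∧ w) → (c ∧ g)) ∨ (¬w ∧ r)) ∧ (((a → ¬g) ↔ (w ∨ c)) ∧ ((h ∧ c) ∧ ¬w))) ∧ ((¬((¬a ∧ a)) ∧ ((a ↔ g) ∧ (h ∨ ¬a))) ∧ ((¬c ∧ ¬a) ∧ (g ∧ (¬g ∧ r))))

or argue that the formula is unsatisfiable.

Case c = True: the conjunct ¬c is False.
Case c = False: the conjunct c is False.
Both cases fail — unsatisfiable.

The formula is unsatisfiable.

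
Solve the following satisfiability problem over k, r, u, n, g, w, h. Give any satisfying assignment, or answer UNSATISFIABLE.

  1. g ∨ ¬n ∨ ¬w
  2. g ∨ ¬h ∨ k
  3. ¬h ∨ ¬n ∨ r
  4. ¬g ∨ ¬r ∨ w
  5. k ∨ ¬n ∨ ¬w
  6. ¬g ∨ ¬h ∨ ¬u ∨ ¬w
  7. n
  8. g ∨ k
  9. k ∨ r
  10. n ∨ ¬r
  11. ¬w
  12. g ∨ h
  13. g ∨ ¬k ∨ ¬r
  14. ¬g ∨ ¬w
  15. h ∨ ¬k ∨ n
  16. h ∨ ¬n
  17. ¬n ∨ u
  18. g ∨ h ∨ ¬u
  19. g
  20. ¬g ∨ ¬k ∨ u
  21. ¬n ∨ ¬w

The formula is unsatisfiable.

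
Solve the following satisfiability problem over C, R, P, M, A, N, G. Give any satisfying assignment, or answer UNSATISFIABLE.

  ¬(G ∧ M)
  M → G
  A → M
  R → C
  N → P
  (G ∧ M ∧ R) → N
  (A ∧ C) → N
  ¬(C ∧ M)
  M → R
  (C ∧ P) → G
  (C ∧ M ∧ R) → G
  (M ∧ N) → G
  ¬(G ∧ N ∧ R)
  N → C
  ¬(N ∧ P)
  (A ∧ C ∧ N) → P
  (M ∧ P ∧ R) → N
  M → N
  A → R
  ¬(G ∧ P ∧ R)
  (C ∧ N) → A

C: True, R: True, P: False, M: False, A: False, N: False, G: True

Set C = True.
  then (¬C ∨ ¬M) forces M = False.
  then (¬A ∨ M) forces A = False.
  then (A ∨ ¬C ∨ ¬N) forces N = False.
Set R = True.
Try P = True:
  (¬C ∨ G ∨ ¬P) forces G = True.
  clause (¬G ∨ ¬P ∨ ¬R) is falsified — backtrack.
So P = False.
Set G = True.
All clauses satisfied.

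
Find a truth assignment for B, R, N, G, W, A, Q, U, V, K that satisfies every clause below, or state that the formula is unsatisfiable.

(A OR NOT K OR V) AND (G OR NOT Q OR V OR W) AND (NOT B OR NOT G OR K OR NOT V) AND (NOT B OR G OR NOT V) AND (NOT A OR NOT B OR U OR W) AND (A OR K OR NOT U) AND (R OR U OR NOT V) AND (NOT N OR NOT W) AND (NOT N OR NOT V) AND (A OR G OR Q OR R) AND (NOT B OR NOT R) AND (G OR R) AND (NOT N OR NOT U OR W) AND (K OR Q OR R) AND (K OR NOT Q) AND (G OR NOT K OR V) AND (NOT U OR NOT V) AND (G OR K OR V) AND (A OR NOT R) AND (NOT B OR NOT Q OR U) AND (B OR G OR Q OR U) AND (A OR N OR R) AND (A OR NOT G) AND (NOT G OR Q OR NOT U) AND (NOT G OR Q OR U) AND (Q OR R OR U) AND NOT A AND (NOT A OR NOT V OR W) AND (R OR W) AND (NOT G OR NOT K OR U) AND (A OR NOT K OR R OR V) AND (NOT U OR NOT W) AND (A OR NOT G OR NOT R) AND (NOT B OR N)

UNSATISFIABLE

Case A = True:
  Clause (NOT A) is falsified — contradiction.
Case A = False:
  (A OR NOT R) forces R = False.
  (G OR R) forces G = True.
  Clause (A OR NOT G) is falsified — contradiction.
Both cases fail, so the formula is unsatisfiable.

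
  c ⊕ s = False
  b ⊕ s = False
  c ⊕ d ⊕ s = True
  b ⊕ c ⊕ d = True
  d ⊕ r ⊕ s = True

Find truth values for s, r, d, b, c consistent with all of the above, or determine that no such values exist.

s = False, r = False, d = True, b = False, c = False

c ⊕ s = F ⊕ F = False ✓
b ⊕ s = F ⊕ F = False ✓
c ⊕ d ⊕ s = F ⊕ T ⊕ F = True ✓
b ⊕ c ⊕ d = F ⊕ F ⊕ T = True ✓
d ⊕ r ⊕ s = T ⊕ F ⊕ F = True ✓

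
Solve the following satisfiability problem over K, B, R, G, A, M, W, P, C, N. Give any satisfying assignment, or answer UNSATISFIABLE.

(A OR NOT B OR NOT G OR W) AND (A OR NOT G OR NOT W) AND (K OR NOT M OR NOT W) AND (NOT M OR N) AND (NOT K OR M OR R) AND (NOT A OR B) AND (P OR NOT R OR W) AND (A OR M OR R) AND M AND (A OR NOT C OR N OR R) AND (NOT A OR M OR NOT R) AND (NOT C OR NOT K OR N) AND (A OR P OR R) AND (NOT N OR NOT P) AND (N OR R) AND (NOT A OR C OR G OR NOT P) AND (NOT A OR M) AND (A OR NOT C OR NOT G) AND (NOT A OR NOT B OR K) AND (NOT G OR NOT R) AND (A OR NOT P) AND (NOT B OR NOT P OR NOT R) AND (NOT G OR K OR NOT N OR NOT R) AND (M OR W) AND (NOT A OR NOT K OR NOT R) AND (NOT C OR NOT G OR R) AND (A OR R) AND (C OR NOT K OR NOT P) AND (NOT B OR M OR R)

K = True, B = True, R = False, G = True, A = True, M = True, W = False, P = False, C = False, N = True

Unit clause (M) forces M = True.
In (NOT M OR N) only N is left, so N = True.
In (NOT N OR NOT P) only NOT P is left, so P = False.
Try K = False:
  (K OR NOT M OR NOT W) forces W = False.
  (P OR NOT R OR W) forces R = False.
  (A OR P OR R) forces A = True.
  (NOT A OR B) forces B = True.
  clause (NOT A OR NOT B OR K) is falsified — backtrack.
So K = True.
Set B = True.
Set R = False.
  then (A OR P OR R) forces A = True.
Set G = True.
  then (NOT C OR NOT G OR R) forces C = False.
Set W = False.
All clauses satisfied.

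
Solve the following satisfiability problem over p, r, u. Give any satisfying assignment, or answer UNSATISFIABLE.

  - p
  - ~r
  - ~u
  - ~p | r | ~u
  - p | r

Unit clause (p) forces p = True.
Unit clause (~r) forces r = False.
Unit clause (~u) forces u = False.
Check each clause:
  (p): p holds.
  (~r): ~r holds.
  (~u): ~u holds.
  (~p | r | ~u): ~u holds.
  (p | r): p holds.
All clauses satisfied.

p = True; r = False; u = False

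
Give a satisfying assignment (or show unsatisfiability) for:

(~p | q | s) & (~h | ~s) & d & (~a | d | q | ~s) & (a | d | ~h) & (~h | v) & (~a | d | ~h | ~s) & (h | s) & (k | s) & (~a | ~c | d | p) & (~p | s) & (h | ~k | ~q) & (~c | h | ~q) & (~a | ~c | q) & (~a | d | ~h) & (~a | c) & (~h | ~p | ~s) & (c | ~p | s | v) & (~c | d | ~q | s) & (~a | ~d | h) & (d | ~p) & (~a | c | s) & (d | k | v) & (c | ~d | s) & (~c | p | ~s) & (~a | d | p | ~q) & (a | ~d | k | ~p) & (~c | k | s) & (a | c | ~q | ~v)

h=T, c=T, v=T, k=T, p=F, a=F, q=F, s=F, d=T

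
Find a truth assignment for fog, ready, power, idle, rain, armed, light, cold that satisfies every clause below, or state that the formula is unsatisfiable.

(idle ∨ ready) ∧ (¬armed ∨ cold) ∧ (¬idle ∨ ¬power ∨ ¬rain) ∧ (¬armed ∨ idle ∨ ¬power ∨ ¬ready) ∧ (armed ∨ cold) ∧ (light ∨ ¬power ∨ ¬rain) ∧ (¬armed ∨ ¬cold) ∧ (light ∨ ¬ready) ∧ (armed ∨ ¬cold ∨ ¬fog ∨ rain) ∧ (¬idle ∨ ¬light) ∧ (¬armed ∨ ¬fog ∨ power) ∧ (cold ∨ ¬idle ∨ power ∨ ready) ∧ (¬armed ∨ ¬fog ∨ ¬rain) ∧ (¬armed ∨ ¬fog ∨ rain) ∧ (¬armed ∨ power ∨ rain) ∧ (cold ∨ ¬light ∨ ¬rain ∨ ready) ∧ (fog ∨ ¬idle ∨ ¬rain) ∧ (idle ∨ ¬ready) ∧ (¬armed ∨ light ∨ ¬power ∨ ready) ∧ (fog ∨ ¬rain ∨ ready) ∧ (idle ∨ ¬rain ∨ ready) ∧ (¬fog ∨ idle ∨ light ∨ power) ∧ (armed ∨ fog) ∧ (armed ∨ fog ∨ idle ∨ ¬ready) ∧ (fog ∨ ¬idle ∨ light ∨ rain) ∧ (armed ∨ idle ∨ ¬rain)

Set fog = True.
Try ready = True:
  (light ∨ ¬ready) forces light = True.
  (¬idle ∨ ¬light) forces idle = False.
  clause (idle ∨ ¬ready) is falsified — backtrack.
So ready = False.
  then (idle ∨ ready) forces idle = True.
  then (¬idle ∨ ¬light) forces light = False.
Try power = True:
  (¬idle ∨ ¬power ∨ ¬rain) forces rain = False.
  (¬armed ∨ ¬fog ∨ rain) forces armed = False.
  (armed ∨ cold) forces cold = True.
  clause (armed ∨ ¬cold ∨ ¬fog ∨ rain) is falsified — backtrack.
So power = False.
  then (¬armed ∨ ¬fog ∨ power) forces armed = False.
  then (cold ∨ ¬idle ∨ power ∨ ready) forces cold = True.
  then (armed ∨ ¬cold ∨ ¬fog ∨ rain) forces rain = True.
All clauses satisfied.

fog: True, ready: False, power: False, idle: True, rain: True, armed: False, light: False, cold: True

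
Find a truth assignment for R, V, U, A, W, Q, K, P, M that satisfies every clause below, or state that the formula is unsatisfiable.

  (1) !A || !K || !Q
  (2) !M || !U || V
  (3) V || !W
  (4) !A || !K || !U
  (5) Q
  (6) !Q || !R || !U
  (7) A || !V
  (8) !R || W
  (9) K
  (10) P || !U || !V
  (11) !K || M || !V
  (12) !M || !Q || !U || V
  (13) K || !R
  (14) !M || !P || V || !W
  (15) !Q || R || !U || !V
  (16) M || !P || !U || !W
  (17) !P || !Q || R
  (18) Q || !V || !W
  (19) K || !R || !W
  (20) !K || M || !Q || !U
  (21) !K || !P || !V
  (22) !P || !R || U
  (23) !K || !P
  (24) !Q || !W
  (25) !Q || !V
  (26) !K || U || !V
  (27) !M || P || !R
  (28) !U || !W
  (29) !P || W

R = False, V = False, U = False, A = False, W = False, Q = True, K = True, P = False, M = False

Unit clause (Q) forces Q = True.
Unit clause (K) forces K = True.
In (!K || !P) only !P is left, so P = False.
In (!Q || !W) only !W is left, so W = False.
In (!Q || !V) only !V is left, so V = False.
In (!A || !K || !Q) only !A is left, so A = False.
In (!R || W) only !R is left, so R = False.
Try U = True:
  (!M || !U || V) forces M = False.
  clause (!K || M || !Q || !U) is falsified — backtrack.
So U = False.
Set M = False.
All clauses satisfied.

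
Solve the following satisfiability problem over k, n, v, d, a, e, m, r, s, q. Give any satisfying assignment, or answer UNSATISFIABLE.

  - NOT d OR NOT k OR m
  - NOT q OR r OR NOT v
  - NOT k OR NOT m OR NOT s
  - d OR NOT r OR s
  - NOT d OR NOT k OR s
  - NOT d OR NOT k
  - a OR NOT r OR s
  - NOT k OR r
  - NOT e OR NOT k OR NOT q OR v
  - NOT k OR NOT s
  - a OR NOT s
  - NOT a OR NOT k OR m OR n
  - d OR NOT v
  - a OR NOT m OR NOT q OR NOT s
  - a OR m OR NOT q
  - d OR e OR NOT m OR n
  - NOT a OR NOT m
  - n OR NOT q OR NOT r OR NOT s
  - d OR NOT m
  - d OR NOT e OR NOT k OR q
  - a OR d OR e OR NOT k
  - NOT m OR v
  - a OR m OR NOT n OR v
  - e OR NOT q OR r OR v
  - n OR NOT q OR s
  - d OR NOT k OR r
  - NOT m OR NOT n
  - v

Unit clause (v) forces v = True.
In (d OR NOT v) only d is left, so d = True.
In (NOT d OR NOT k) only NOT k is left, so k = False.
Set n = False.
Set a = False.
  then (a OR NOT s) forces s = False.
  then (n OR NOT q OR s) forces q = False.
  then (a OR NOT r OR s) forces r = False.
Set e = True.
Set m = True.
All clauses satisfied.

k: False; n: False; v: True; d: True; a: False; e: True; m: True; r: False; s: False; q: False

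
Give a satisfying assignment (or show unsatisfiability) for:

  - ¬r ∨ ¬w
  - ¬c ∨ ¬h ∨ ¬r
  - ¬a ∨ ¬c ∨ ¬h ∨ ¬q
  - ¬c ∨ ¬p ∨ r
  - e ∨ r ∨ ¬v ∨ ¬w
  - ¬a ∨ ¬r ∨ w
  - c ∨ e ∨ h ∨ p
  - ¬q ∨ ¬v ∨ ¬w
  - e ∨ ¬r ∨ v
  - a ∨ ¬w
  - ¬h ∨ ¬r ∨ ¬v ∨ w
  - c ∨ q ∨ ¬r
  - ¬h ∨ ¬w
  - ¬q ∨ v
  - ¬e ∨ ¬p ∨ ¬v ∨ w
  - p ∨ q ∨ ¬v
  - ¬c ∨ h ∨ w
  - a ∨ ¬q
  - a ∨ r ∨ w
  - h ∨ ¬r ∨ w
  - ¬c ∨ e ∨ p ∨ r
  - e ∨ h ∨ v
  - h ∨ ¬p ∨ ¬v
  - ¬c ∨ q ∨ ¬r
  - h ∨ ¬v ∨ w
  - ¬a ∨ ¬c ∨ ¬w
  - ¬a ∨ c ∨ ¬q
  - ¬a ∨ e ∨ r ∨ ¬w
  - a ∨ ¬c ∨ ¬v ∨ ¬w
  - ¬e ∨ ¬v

Set p = True.
Set r = False.
  then (¬c ∨ ¬p ∨ r) forces c = False.
Set v = False.
  then (¬q ∨ v) forces q = False.
Set h = True.
  then (¬h ∨ ¬w) forces w = False.
  then (a ∨ r ∨ w) forces a = True.
Set e = False.
All clauses satisfied.

p = True, r = False, v = False, h = True, w = False, c = False, a = True, e = False, q = False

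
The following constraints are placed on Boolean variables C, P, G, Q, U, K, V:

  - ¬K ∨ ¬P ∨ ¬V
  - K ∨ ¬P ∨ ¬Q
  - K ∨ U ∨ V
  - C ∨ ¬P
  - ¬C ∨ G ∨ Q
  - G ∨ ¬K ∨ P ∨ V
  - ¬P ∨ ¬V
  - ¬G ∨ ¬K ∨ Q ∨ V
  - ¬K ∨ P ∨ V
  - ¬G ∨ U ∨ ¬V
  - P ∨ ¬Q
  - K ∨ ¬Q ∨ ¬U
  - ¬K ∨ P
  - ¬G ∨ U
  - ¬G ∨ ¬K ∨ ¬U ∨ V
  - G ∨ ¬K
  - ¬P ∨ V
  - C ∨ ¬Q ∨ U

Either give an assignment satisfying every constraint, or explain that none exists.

C=T, P=F, G=T, Q=F, U=T, K=F, V=T

Set C = True.
Set P = False.
  then (P ∨ ¬Q) forces Q = False.
  then (¬K ∨ P) forces K = False.
  then (¬C ∨ G ∨ Q) forces G = True.
  then (¬G ∨ U) forces U = True.
Set V = True.
All clauses satisfied.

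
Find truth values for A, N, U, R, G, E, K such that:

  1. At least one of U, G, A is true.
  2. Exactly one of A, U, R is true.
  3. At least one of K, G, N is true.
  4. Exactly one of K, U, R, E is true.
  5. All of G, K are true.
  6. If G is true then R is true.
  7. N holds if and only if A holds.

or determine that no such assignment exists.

Case G = True:
  (5) forces K = True.
  (4) with K=T forces U = False.
  (4) with K=T forces R = False.
  Constraint (6) is violated (G=T, R=F) — contradiction.
Case G = False:
  Constraint (5) is violated (G=F) — contradiction.
Both cases fail — unsatisfiable.

No satisfying assignment exists.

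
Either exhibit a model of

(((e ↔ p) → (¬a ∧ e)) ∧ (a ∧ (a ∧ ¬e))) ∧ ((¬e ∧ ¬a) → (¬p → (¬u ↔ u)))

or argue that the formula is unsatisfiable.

a = True, e = False, p = True, u = True

  ((e ↔ p) → (¬a ∧ e)) ∧ (a ∧ (a ∧ ¬e)) = True
    (e ↔ p) → (¬a ∧ e) = True
      e ↔ p = False
      ¬a ∧ e = False
        ¬a = False
    a ∧ (a ∧ ¬e) = True
      a ∧ ¬e = True
        ¬e = True
  (¬e ∧ ¬a) → (¬p → (¬u ↔ u)) = True
    ¬e ∧ ¬a = False
      ¬e = True
      ¬a = False
    ¬p → (¬u ↔ u) = True
      ¬p = False
      ¬u ↔ u = False
        ¬u = False
Both conjuncts True, so the formula holds.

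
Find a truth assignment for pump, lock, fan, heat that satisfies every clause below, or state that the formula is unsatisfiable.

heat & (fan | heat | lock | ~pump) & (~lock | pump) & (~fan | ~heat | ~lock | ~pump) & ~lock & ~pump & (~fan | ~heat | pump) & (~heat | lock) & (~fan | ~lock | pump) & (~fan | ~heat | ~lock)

No satisfying assignment exists.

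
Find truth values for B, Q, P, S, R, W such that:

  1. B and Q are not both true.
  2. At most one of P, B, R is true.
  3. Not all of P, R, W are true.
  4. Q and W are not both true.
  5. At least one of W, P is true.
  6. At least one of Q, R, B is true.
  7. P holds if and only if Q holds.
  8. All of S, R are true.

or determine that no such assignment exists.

B = False, Q = False, P = False, S = True, R = True, W = True

  (1) B=F, Q=F — not both ✓
  (2) {P, B, R}: 1 true — at most one ✓
  (3) {P, R, W}: 2/3 true — not all ✓
  (4) Q=F, W=T — not both ✓
  (5) {W, P}: 1 true — at least one ✓
  (6) {Q, R, B}: 1 true — at least one ✓
  (7) P=F, Q=F — same ✓
  (8) {S, R}: all 2 true ✓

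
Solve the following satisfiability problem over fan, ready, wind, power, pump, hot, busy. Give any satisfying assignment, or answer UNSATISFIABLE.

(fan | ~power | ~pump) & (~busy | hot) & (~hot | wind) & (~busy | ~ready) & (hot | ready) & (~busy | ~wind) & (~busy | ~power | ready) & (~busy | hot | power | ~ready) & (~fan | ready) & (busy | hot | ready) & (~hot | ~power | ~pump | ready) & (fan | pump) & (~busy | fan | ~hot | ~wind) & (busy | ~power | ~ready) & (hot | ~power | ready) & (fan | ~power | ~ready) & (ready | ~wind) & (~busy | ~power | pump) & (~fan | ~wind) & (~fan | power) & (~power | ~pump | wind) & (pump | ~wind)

Try fan = True:
  (~fan | ready) forces ready = True.
  (~busy | ~ready) forces busy = False.
  (busy | ~power | ~ready) forces power = False.
  clause (~fan | power) is falsified — backtrack.
So fan = False.
  then (fan | pump) forces pump = True.
  then (fan | ~power | ~pump) forces power = False.
Try ready = False:
  (hot | ready) forces hot = True.
  (~hot | wind) forces wind = True.
  clause (ready | ~wind) is falsified — backtrack.
So ready = True.
  then (~busy | ~ready) forces busy = False.
Set wind = True.
Set hot = False.
All clauses satisfied.

fan: False; ready: True; wind: True; power: False; pump: True; hot: False; busy: False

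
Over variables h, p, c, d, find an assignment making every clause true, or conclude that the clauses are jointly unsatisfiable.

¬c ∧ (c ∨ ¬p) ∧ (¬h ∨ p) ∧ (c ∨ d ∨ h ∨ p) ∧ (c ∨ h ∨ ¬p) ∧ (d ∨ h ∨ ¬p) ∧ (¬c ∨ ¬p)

Unit clause (¬c) forces c = False.
In (c ∨ ¬p) only ¬p is left, so p = False.
In (¬h ∨ p) only ¬h is left, so h = False.
In (c ∨ d ∨ h ∨ p) only d is left, so d = True.
Check each clause:
  (¬c): ¬c holds.
  (c ∨ ¬p): ¬p holds.
  (¬h ∨ p): ¬h holds.
  (c ∨ d ∨ h ∨ p): d holds.
  (c ∨ h ∨ ¬p): ¬p holds.
  (d ∨ h ∨ ¬p): d holds.
  (¬c ∨ ¬p): ¬c holds.
All clauses satisfied.

h = False; p = False; c = False; d = True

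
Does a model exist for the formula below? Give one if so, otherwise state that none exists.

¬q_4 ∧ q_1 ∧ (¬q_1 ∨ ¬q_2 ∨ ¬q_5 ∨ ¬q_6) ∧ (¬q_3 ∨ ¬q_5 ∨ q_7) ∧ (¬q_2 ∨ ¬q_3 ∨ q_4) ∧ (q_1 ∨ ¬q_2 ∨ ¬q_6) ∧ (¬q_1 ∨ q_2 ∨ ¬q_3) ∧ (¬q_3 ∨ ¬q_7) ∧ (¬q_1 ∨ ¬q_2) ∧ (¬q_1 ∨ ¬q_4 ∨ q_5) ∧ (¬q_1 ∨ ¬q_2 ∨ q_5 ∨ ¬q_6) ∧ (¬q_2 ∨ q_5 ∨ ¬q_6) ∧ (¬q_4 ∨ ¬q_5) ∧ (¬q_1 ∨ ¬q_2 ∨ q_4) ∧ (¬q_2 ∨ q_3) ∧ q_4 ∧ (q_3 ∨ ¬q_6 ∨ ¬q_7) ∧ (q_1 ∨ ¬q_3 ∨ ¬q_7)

UNSATISFIABLE

Case q_4 = True:
  Clause (¬q_4) is falsified — contradiction.
Case q_4 = False:
  Clause (q_4) is falsified — contradiction.
Both cases fail, so the formula is unsatisfiable.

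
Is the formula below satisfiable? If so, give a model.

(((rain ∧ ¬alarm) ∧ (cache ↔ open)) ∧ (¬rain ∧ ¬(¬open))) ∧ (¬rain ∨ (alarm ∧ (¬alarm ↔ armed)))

Case rain = True: the conjunct ¬rain is False.
Case rain = False: the conjunct rain is False.
Both cases fail — unsatisfiable.

The formula is unsatisfiable.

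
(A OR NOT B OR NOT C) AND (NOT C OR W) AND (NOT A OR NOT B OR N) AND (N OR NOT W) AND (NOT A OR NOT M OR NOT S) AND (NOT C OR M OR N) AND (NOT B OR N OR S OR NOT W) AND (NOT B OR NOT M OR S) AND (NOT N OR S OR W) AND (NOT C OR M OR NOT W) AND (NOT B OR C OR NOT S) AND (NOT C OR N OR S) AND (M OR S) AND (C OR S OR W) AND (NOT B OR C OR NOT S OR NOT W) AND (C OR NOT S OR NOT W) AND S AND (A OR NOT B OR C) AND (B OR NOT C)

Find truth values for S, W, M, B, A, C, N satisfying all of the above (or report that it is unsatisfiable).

S: True; W: False; M: False; B: False; A: False; C: False; N: True

Unit clause (S) forces S = True.
Set W = False.
  then (NOT C OR W) forces C = False.
  then (NOT B OR C OR NOT S) forces B = False.
Set M = False.
Set A = False.
Set N = True.
All clauses satisfied.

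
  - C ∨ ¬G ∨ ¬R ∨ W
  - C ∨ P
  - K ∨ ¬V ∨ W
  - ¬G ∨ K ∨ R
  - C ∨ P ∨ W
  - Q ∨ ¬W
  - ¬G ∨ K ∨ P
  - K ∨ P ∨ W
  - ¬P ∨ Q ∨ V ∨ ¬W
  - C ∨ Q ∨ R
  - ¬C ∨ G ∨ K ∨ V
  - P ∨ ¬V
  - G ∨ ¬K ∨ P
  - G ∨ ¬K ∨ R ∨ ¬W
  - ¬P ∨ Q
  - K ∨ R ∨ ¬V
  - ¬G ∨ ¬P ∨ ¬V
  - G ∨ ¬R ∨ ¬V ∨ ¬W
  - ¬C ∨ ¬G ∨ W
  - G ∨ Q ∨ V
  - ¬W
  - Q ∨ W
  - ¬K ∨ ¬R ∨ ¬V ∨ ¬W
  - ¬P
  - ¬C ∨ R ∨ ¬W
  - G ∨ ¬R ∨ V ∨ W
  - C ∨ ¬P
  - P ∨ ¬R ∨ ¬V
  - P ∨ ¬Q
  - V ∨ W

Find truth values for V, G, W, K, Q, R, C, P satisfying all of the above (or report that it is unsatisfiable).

UNSATISFIABLE

Case V = True:
  (P ∨ ¬V) forces P = True.
  Clause (¬P) is falsified — contradiction.
Case V = False:
  (¬W) forces W = False.
  Clause (V ∨ W) is falsified — contradiction.
Both cases fail, so the formula is unsatisfiable.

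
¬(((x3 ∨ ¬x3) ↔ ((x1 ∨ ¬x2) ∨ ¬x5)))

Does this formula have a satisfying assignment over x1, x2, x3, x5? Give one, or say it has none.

x1: False, x2: True, x3: False, x5: True

  ¬(((x3 ∨ ¬x3) ↔ ((x1 ∨ ¬x2) ∨ ¬x5))) = True
    (x3 ∨ ¬x3) ↔ ((x1 ∨ ¬x2) ∨ ¬x5) = False
      x3 ∨ ¬x3 = True
        ¬x3 = True
      (x1 ∨ ¬x2) ∨ ¬x5 = False
        x1 ∨ ¬x2 = False
          ¬x2 = False
        ¬x5 = False
The formula evaluates to True.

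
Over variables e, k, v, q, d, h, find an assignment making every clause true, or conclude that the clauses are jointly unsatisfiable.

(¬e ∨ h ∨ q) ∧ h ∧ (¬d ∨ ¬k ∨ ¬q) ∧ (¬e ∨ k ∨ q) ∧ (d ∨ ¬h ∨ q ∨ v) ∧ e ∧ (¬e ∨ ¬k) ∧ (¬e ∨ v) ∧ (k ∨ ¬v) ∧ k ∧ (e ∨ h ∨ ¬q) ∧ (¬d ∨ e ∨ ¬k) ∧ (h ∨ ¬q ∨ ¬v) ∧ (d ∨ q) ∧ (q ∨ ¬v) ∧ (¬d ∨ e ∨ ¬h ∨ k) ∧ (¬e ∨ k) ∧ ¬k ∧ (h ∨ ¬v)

The formula is unsatisfiable.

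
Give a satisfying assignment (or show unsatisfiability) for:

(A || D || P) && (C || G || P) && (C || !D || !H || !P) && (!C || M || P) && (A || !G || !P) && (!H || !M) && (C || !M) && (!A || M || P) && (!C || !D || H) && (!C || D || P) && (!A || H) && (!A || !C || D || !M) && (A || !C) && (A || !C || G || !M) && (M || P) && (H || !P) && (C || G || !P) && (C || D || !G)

D = True, M = False, C = True, A = True, G = False, H = True, P = True

Set D = True.
Try M = True:
  (!H || !M) forces H = False.
  (C || !M) forces C = True.
  clause (!C || !D || H) is falsified — backtrack.
So M = False.
  then (M || P) forces P = True.
  then (H || !P) forces H = True.
  then (C || !D || !H || !P) forces C = True.
  then (A || !C) forces A = True.
Set G = False.
All clauses satisfied.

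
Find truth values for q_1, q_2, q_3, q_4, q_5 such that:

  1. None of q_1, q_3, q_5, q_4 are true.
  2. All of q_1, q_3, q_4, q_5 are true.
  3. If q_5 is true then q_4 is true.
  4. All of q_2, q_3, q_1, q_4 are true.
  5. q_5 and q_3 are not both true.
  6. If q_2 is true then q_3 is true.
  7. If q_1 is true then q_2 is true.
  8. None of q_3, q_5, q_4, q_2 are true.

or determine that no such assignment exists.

Unsatisfiable — no assignment works.

Case q_1 = True:
  Constraint (1) is violated (q_1=T) — contradiction.
Case q_1 = False:
  Constraint (2) is violated (q_1=F) — contradiction.
Both cases fail — unsatisfiable.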